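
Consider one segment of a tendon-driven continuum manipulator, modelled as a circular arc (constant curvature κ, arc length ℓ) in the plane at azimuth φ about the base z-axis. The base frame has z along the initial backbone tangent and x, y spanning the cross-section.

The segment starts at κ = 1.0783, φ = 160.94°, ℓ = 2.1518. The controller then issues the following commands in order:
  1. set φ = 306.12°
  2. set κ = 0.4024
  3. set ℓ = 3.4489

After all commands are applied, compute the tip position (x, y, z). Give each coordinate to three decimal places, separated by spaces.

initial: κ=1.0783, φ=160.94°, ℓ=2.1518
cmd 1: set φ=306.12° → (κ,φ,ℓ)=(1.0783,306.12°,2.1518) → tip=(0.9191,-1.2595,0.6789)
cmd 2: set κ=0.4024 → (κ,φ,ℓ)=(0.4024,306.12°,2.1518) → tip=(0.5157,-0.7067,1.8928)
cmd 3: set ℓ=3.4489 → (κ,φ,ℓ)=(0.4024,306.12°,3.4489) → tip=(1.1984,-1.6422,2.4436)

1.198 -1.642 2.444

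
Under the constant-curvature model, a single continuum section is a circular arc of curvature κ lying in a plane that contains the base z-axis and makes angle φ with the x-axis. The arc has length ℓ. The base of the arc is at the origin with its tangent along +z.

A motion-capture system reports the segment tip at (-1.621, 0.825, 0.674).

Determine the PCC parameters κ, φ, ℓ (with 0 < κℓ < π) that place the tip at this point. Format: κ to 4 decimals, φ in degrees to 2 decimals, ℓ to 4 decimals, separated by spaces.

0.9668 153.03 2.5153

ρ = √(x²+y²) = √(-1.621² + 0.825²) = 1.81886
φ = atan2(y, x) mod 360° = atan2(0.825, -1.621) = 153.0264°
|p|² = ρ² + z² = 1.81886² + 0.674² = 3.76254
κ = 2ρ / |p|² = 2×1.81886 / 3.76254 = 0.96683
θ = 2·atan2(ρ, z) = 2·atan2(1.81886, 0.674) = 2.43185 rad
ℓ = θ/κ = 2.43185/0.96683 = 2.51529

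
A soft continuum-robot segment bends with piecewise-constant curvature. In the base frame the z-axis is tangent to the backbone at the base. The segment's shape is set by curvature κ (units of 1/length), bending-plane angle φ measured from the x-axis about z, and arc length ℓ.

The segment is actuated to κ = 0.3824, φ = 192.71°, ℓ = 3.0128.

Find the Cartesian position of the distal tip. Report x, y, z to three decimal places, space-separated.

θ = κ·ℓ = 0.3824 × 3.0128 = 1.15209 rad
ρ = (1 − cos θ)/κ = (1 − 0.40657)/0.3824 = 1.55184
z = sin θ / κ = 0.91362/0.3824 = 2.38917
x = ρ cos φ = 1.55184 × cos(192.71°) = -1.51382
y = ρ sin φ = 1.55184 × sin(192.71°) = -0.34143

-1.514 -0.341 2.389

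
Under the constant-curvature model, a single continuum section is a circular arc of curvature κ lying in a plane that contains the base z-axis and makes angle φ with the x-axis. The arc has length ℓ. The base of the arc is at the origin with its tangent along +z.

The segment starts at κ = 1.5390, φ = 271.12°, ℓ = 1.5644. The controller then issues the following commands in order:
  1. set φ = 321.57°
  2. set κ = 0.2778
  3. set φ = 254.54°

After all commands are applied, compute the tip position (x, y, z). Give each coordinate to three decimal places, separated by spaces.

-0.089 -0.323 1.516

initial: κ=1.5390, φ=271.12°, ℓ=1.5644
cmd 1: set φ=321.57° → (κ,φ,ℓ)=(1.5390,321.57°,1.5644) → tip=(0.8870,-0.7038,0.4352)
cmd 2: set κ=0.2778 → (κ,φ,ℓ)=(0.2778,321.57°,1.5644) → tip=(0.2621,-0.2080,1.5156)
cmd 3: set φ=254.54° → (κ,φ,ℓ)=(0.2778,254.54°,1.5644) → tip=(-0.0892,-0.3225,1.5156)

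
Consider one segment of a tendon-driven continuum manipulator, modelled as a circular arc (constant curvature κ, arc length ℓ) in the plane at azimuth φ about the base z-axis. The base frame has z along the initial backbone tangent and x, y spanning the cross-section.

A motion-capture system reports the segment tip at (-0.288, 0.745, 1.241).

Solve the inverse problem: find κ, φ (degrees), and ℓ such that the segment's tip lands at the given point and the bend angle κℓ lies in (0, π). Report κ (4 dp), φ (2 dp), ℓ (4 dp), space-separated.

ρ = √(x²+y²) = √(-0.288² + 0.745²) = 0.79873
φ = atan2(y, x) mod 360° = atan2(0.745, -0.288) = 111.1354°
|p|² = ρ² + z² = 0.79873² + 1.241² = 2.17805
κ = 2ρ / |p|² = 2×0.79873 / 2.17805 = 0.73344
θ = 2·atan2(ρ, z) = 2·atan2(0.79873, 1.241) = 1.14375 rad
ℓ = θ/κ = 1.14375/0.73344 = 1.55944

0.7334 111.14 1.5594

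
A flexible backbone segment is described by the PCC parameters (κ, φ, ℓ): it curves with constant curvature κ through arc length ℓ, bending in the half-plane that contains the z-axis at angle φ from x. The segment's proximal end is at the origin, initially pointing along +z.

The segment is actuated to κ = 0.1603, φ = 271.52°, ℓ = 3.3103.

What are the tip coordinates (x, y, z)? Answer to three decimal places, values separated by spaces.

θ = κ·ℓ = 0.1603 × 3.3103 = 0.53064 rad
ρ = (1 − cos θ)/κ = (1 − 0.86248)/0.1603 = 0.85787
z = sin θ / κ = 0.50609/0.1603 = 3.15712
x = ρ cos φ = 0.85787 × cos(271.52°) = 0.02276
y = ρ sin φ = 0.85787 × sin(271.52°) = -0.85757

0.023 -0.858 3.157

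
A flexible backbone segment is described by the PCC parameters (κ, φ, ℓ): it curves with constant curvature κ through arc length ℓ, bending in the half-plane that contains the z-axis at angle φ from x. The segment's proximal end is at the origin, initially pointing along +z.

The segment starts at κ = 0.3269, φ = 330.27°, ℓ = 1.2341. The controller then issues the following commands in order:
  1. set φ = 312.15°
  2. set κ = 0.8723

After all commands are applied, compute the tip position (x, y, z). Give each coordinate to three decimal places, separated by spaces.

0.404 -0.447 1.009

initial: κ=0.3269, φ=330.27°, ℓ=1.2341
cmd 1: set φ=312.15° → (κ,φ,ℓ)=(0.3269,312.15°,1.2341) → tip=(0.1648,-0.1821,1.2009)
cmd 2: set κ=0.8723 → (κ,φ,ℓ)=(0.8723,312.15°,1.2341) → tip=(0.4043,-0.4467,1.0092)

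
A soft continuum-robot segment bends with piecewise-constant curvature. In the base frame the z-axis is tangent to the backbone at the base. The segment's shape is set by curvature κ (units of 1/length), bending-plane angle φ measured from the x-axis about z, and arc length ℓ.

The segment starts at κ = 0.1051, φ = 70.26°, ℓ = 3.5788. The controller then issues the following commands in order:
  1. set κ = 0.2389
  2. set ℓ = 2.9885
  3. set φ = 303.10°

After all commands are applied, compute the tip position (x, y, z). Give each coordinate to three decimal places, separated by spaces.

0.558 -0.856 2.741

initial: κ=0.1051, φ=70.26°, ℓ=3.5788
cmd 1: set κ=0.2389 → (κ,φ,ℓ)=(0.2389,70.26°,3.5788) → tip=(0.4860,1.3544,3.1585)
cmd 2: set ℓ=2.9885 → (κ,φ,ℓ)=(0.2389,70.26°,2.9885) → tip=(0.3453,0.9622,2.7410)
cmd 3: set φ=303.10° → (κ,φ,ℓ)=(0.2389,303.10°,2.9885) → tip=(0.5583,-0.8564,2.7410)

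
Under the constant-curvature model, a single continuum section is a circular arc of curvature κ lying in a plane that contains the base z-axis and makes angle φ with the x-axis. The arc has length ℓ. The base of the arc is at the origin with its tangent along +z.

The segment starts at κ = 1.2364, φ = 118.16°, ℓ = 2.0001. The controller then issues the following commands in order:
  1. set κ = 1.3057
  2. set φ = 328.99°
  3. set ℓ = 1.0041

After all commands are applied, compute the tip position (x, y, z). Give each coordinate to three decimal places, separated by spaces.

initial: κ=1.2364, φ=118.16°, ℓ=2.0001
cmd 1: set κ=1.3057 → (κ,φ,ℓ)=(1.3057,118.16°,2.0001) → tip=(-0.6733,1.2578,0.3872)
cmd 2: set φ=328.99° → (κ,φ,ℓ)=(1.3057,328.99°,2.0001) → tip=(1.2227,-0.7350,0.3872)
cmd 3: set ℓ=1.0041 → (κ,φ,ℓ)=(1.3057,328.99°,1.0041) → tip=(0.4878,-0.2932,0.7402)

0.488 -0.293 0.740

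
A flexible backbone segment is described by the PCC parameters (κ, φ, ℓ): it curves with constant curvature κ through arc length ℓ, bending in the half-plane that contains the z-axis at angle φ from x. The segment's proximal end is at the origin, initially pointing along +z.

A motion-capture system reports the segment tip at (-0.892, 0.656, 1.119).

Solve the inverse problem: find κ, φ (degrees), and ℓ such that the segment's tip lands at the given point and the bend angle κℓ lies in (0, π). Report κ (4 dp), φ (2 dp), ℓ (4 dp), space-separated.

0.8936 143.67 1.7460

ρ = √(x²+y²) = √(-0.892² + 0.656²) = 1.10725
φ = atan2(y, x) mod 360° = atan2(0.656, -0.892) = 143.6683°
|p|² = ρ² + z² = 1.10725² + 1.119² = 2.47816
κ = 2ρ / |p|² = 2×1.10725 / 2.47816 = 0.89361
θ = 2·atan2(ρ, z) = 2·atan2(1.10725, 1.119) = 1.56024 rad
ℓ = θ/κ = 1.56024/0.89361 = 1.74601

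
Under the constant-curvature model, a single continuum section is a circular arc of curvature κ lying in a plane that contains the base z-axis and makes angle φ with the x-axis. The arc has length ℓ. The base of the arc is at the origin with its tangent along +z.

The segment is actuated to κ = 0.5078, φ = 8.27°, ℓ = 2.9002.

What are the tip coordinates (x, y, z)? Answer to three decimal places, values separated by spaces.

1.758 0.256 1.960

θ = κ·ℓ = 0.5078 × 2.9002 = 1.47272 rad
ρ = (1 − cos θ)/κ = (1 − 0.09792)/0.5078 = 1.77645
z = sin θ / κ = 0.99519/0.5078 = 1.95982
x = ρ cos φ = 1.77645 × cos(8.27°) = 1.75798
y = ρ sin φ = 1.77645 × sin(8.27°) = 0.25552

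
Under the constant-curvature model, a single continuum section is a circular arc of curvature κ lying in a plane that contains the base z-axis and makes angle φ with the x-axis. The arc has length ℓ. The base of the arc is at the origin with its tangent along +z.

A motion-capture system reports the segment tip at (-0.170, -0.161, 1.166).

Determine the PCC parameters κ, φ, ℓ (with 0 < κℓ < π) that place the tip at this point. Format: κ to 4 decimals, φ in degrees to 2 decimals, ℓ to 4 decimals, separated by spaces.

0.3311 223.44 1.1971

ρ = √(x²+y²) = √(-0.170² + -0.161²) = 0.23414
φ = atan2(y, x) mod 360° = atan2(-0.161, -0.170) = 223.4425°
|p|² = ρ² + z² = 0.23414² + 1.166² = 1.41438
κ = 2ρ / |p|² = 2×0.23414 / 1.41438 = 0.33108
θ = 2·atan2(ρ, z) = 2·atan2(0.23414, 1.166) = 0.39634 rad
ℓ = θ/κ = 0.39634/0.33108 = 1.19710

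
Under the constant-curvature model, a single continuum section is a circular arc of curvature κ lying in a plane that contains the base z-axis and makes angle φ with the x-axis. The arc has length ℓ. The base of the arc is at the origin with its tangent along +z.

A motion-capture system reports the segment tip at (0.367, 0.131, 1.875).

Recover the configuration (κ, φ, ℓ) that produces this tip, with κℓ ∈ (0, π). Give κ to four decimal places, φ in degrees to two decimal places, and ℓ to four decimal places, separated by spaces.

0.2125 19.64 1.9285

ρ = √(x²+y²) = √(0.367² + 0.131²) = 0.38968
φ = atan2(y, x) mod 360° = atan2(0.131, 0.367) = 19.6439°
|p|² = ρ² + z² = 0.38968² + 1.875² = 3.66748
κ = 2ρ / |p|² = 2×0.38968 / 3.66748 = 0.21251
θ = 2·atan2(ρ, z) = 2·atan2(0.38968, 1.875) = 0.40982 rad
ℓ = θ/κ = 0.40982/0.21251 = 1.92853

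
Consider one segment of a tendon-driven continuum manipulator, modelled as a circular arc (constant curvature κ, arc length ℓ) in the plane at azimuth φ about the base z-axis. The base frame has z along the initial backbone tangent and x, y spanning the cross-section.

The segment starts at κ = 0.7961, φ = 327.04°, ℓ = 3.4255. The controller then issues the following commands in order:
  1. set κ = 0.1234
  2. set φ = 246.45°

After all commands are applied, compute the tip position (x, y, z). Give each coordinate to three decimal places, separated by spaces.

-0.285 -0.654 3.324

initial: κ=0.7961, φ=327.04°, ℓ=3.4255
cmd 1: set κ=0.1234 → (κ,φ,ℓ)=(0.1234,327.04°,3.4255) → tip=(0.5985,-0.3881,3.3244)
cmd 2: set φ=246.45° → (κ,φ,ℓ)=(0.1234,246.45°,3.4255) → tip=(-0.2850,-0.6539,3.3244)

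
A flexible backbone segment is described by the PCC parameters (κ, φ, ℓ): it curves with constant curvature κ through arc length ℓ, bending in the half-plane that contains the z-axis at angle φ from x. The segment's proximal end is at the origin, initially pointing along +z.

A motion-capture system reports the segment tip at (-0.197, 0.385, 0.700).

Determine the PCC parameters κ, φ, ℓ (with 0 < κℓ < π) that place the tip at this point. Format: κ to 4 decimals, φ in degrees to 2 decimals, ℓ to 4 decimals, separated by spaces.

ρ = √(x²+y²) = √(-0.197² + 0.385²) = 0.43247
φ = atan2(y, x) mod 360° = atan2(0.385, -0.197) = 117.0983°
|p|² = ρ² + z² = 0.43247² + 0.700² = 0.67703
κ = 2ρ / |p|² = 2×0.43247 / 0.67703 = 1.27756
θ = 2·atan2(ρ, z) = 2·atan2(0.43247, 0.700) = 1.10684 rad
ℓ = θ/κ = 1.10684/1.27756 = 0.86637

1.2776 117.10 0.8664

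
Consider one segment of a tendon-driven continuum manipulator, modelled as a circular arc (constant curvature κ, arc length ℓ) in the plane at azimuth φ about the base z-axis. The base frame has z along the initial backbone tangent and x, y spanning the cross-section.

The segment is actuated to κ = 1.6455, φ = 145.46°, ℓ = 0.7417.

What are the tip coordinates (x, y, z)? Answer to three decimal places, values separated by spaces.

θ = κ·ℓ = 1.6455 × 0.7417 = 1.22047 rad
ρ = (1 − cos θ)/κ = (1 − 0.34321)/1.6455 = 0.39915
z = sin θ / κ = 0.93926/1.6455 = 0.57081
x = ρ cos φ = 0.39915 × cos(145.46°) = -0.32879
y = ρ sin φ = 0.39915 × sin(145.46°) = 0.22631

-0.329 0.226 0.571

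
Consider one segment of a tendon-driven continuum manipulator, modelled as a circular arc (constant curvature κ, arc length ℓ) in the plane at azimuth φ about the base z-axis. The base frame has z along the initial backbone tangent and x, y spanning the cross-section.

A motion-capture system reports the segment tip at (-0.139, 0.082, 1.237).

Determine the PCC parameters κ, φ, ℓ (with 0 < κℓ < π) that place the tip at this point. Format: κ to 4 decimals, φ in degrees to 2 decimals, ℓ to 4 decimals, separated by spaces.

0.2074 149.46 1.2510

ρ = √(x²+y²) = √(-0.139² + 0.082²) = 0.16138
φ = atan2(y, x) mod 360° = atan2(0.082, -0.139) = 149.4625°
|p|² = ρ² + z² = 0.16138² + 1.237² = 1.55621
κ = 2ρ / |p|² = 2×0.16138 / 1.55621 = 0.20741
θ = 2·atan2(ρ, z) = 2·atan2(0.16138, 1.237) = 0.25946 rad
ℓ = θ/κ = 0.25946/0.20741 = 1.25099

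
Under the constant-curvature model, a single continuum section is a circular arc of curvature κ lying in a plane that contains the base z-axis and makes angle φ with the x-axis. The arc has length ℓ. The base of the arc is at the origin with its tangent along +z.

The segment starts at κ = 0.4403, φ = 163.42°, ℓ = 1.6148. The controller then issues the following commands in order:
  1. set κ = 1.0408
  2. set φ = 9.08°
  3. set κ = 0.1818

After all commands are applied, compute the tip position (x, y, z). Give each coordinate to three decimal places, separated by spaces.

0.232 0.037 1.592

initial: κ=0.4403, φ=163.42°, ℓ=1.6148
cmd 1: set κ=1.0408 → (κ,φ,ℓ)=(1.0408,163.42°,1.6148) → tip=(-1.0218,0.3042,0.9550)
cmd 2: set φ=9.08° → (κ,φ,ℓ)=(1.0408,9.08°,1.6148) → tip=(1.0528,0.1683,0.9550)
cmd 3: set κ=0.1818 → (κ,φ,ℓ)=(0.1818,9.08°,1.6148) → tip=(0.2324,0.0371,1.5917)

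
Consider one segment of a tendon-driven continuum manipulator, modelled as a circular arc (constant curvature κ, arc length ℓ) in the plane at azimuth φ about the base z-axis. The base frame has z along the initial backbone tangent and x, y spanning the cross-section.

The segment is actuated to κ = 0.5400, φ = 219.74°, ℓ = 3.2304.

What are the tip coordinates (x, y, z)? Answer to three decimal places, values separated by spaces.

-1.670 -1.388 1.824

θ = κ·ℓ = 0.5400 × 3.2304 = 1.74442 rad
ρ = (1 − cos θ)/κ = (1 − -0.17275)/0.5400 = 2.17176
z = sin θ / κ = 0.98497/0.5400 = 1.82401
x = ρ cos φ = 2.17176 × cos(219.74°) = -1.66998
y = ρ sin φ = 2.17176 × sin(219.74°) = -1.38841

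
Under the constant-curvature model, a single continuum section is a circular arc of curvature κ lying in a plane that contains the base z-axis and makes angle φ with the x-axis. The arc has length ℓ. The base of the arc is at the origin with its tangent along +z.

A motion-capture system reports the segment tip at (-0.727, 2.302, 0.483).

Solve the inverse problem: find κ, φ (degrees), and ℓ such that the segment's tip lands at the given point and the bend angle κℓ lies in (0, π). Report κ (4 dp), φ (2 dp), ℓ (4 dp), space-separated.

ρ = √(x²+y²) = √(-0.727² + 2.302²) = 2.41407
φ = atan2(y, x) mod 360° = atan2(2.302, -0.727) = 107.5268°
|p|² = ρ² + z² = 2.41407² + 0.483² = 6.06102
κ = 2ρ / |p|² = 2×2.41407 / 6.06102 = 0.79659
θ = 2·atan2(ρ, z) = 2·atan2(2.41407, 0.483) = 2.74665 rad
ℓ = θ/κ = 2.74665/0.79659 = 3.44802

0.7966 107.53 3.4480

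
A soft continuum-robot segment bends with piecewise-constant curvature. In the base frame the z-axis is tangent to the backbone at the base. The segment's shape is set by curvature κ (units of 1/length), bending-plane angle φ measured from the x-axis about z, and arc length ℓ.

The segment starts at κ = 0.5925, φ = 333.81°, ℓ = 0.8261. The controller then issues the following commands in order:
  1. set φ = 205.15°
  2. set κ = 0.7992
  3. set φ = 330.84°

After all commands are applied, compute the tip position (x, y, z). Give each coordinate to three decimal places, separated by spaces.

0.230 -0.128 0.767

initial: κ=0.5925, φ=333.81°, ℓ=0.8261
cmd 1: set φ=205.15° → (κ,φ,ℓ)=(0.5925,205.15°,0.8261) → tip=(-0.1794,-0.0842,0.7935)
cmd 2: set κ=0.7992 → (κ,φ,ℓ)=(0.7992,205.15°,0.8261) → tip=(-0.2380,-0.1117,0.7674)
cmd 3: set φ=330.84° → (κ,φ,ℓ)=(0.7992,330.84°,0.8261) → tip=(0.2296,-0.1281,0.7674)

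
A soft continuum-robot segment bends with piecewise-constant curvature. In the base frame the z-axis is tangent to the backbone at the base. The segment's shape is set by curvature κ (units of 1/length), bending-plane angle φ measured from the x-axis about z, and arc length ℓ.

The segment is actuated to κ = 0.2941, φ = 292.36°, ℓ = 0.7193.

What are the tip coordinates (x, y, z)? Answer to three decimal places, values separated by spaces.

0.029 -0.070 0.714

θ = κ·ℓ = 0.2941 × 0.7193 = 0.21155 rad
ρ = (1 − cos θ)/κ = (1 − 0.97771)/0.2941 = 0.07580
z = sin θ / κ = 0.20997/0.2941 = 0.71395
x = ρ cos φ = 0.07580 × cos(292.36°) = 0.02884
y = ρ sin φ = 0.07580 × sin(292.36°) = -0.07010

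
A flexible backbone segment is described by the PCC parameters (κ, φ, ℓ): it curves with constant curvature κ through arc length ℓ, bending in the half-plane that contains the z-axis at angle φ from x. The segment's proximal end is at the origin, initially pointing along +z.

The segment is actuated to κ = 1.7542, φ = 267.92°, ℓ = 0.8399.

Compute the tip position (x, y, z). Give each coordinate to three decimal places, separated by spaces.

θ = κ·ℓ = 1.7542 × 0.8399 = 1.47335 rad
ρ = (1 − cos θ)/κ = (1 − 0.09729)/1.7542 = 0.51460
z = sin θ / κ = 0.99526/1.7542 = 0.56736
x = ρ cos φ = 0.51460 × cos(267.92°) = -0.01868
y = ρ sin φ = 0.51460 × sin(267.92°) = -0.51426

-0.019 -0.514 0.567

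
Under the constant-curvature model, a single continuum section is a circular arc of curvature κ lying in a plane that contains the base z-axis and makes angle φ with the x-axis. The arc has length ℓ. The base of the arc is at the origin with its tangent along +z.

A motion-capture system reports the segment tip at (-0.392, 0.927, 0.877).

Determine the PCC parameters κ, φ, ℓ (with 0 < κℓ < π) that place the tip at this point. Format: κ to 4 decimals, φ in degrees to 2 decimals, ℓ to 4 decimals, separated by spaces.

1.1295 112.92 1.5122

ρ = √(x²+y²) = √(-0.392² + 0.927²) = 1.00648
φ = atan2(y, x) mod 360° = atan2(0.927, -0.392) = 112.9220°
|p|² = ρ² + z² = 1.00648² + 0.877² = 1.78212
κ = 2ρ / |p|² = 2×1.00648 / 1.78212 = 1.12952
θ = 2·atan2(ρ, z) = 2·atan2(1.00648, 0.877) = 1.70807 rad
ℓ = θ/κ = 1.70807/1.12952 = 1.51220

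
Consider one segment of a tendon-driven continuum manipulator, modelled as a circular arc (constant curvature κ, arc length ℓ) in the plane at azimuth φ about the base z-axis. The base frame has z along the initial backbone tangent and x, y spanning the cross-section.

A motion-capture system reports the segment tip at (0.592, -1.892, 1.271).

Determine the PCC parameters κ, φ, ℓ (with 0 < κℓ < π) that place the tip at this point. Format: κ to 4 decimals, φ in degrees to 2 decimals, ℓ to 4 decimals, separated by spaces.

ρ = √(x²+y²) = √(0.592² + -1.892²) = 1.98246
φ = atan2(y, x) mod 360° = atan2(-1.892, 0.592) = 287.3747°
|p|² = ρ² + z² = 1.98246² + 1.271² = 5.54557
κ = 2ρ / |p|² = 2×1.98246 / 5.54557 = 0.71497
θ = 2·atan2(ρ, z) = 2·atan2(1.98246, 1.271) = 2.00137 rad
ℓ = θ/κ = 2.00137/0.71497 = 2.79924

0.7150 287.37 2.7992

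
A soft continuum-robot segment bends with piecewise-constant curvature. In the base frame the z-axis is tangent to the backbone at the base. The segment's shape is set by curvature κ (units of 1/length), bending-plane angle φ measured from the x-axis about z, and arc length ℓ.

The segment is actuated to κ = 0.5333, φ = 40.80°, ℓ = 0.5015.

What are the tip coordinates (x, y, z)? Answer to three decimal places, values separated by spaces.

0.050 0.044 0.496

θ = κ·ℓ = 0.5333 × 0.5015 = 0.26745 rad
ρ = (1 − cos θ)/κ = (1 − 0.96445)/0.5333 = 0.06666
z = sin θ / κ = 0.26427/0.5333 = 0.49554
x = ρ cos φ = 0.06666 × cos(40.80°) = 0.05046
y = ρ sin φ = 0.06666 × sin(40.80°) = 0.04356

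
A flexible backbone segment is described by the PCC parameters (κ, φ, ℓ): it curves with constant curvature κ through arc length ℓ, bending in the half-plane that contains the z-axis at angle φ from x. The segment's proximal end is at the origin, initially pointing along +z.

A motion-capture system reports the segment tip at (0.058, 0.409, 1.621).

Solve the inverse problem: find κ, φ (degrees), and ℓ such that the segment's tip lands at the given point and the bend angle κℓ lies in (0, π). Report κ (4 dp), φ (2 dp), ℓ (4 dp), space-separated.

ρ = √(x²+y²) = √(0.058² + 0.409²) = 0.41309
φ = atan2(y, x) mod 360° = atan2(0.409, 0.058) = 81.9287°
|p|² = ρ² + z² = 0.41309² + 1.621² = 2.79829
κ = 2ρ / |p|² = 2×0.41309 / 2.79829 = 0.29525
θ = 2·atan2(ρ, z) = 2·atan2(0.41309, 1.621) = 0.49905 rad
ℓ = θ/κ = 0.49905/0.29525 = 1.69029

0.2952 81.93 1.6903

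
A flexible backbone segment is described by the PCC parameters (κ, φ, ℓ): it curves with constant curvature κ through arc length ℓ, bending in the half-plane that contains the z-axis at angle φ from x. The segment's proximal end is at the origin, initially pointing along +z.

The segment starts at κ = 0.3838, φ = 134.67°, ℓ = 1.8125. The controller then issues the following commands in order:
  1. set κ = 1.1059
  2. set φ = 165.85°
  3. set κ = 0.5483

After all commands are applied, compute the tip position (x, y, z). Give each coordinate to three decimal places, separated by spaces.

-0.804 0.203 1.529

initial: κ=0.3838, φ=134.67°, ℓ=1.8125
cmd 1: set κ=1.1059 → (κ,φ,ℓ)=(1.1059,134.67°,1.8125) → tip=(-0.9028,0.9133,0.8205)
cmd 2: set φ=165.85° → (κ,φ,ℓ)=(1.1059,165.85°,1.8125) → tip=(-1.2452,0.3139,0.8205)
cmd 3: set κ=0.5483 → (κ,φ,ℓ)=(0.5483,165.85°,1.8125) → tip=(-0.8038,0.2026,1.5285)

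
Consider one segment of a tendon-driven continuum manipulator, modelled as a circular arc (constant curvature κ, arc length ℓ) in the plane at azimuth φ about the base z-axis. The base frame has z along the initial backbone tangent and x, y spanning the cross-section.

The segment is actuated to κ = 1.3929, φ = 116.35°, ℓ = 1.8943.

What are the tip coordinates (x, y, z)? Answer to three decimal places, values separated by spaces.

θ = κ·ℓ = 1.3929 × 1.8943 = 2.63857 rad
ρ = (1 − cos θ)/κ = (1 − -0.87613)/1.3929 = 1.34692
z = sin θ / κ = 0.48208/1.3929 = 0.34609
x = ρ cos φ = 1.34692 × cos(116.35°) = -0.59784
y = ρ sin φ = 1.34692 × sin(116.35°) = 1.20698

-0.598 1.207 0.346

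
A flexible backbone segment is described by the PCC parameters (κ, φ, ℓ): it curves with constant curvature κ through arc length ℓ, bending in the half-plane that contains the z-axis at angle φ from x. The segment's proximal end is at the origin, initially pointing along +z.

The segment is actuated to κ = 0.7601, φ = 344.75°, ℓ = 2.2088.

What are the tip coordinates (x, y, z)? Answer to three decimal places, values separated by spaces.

θ = κ·ℓ = 0.7601 × 2.2088 = 1.67891 rad
ρ = (1 − cos θ)/κ = (1 − -0.10790)/0.7601 = 1.45757
z = sin θ / κ = 0.99416/0.7601 = 1.30794
x = ρ cos φ = 1.45757 × cos(344.75°) = 1.40625
y = ρ sin φ = 1.45757 × sin(344.75°) = -0.38339

1.406 -0.383 1.308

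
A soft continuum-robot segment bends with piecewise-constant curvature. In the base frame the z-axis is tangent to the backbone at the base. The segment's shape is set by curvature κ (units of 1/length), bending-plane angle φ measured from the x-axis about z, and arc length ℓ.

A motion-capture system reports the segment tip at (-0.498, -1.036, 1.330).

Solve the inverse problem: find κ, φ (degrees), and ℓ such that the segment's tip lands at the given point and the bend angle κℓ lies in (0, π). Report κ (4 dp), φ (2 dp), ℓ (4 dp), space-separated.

0.7440 244.33 1.9160

ρ = √(x²+y²) = √(-0.498² + -1.036²) = 1.14948
φ = atan2(y, x) mod 360° = atan2(-1.036, -0.498) = 244.3266°
|p|² = ρ² + z² = 1.14948² + 1.330² = 3.09020
κ = 2ρ / |p|² = 2×1.14948 / 3.09020 = 0.74395
θ = 2·atan2(ρ, z) = 2·atan2(1.14948, 1.330) = 1.42544 rad
ℓ = θ/κ = 1.42544/0.74395 = 1.91604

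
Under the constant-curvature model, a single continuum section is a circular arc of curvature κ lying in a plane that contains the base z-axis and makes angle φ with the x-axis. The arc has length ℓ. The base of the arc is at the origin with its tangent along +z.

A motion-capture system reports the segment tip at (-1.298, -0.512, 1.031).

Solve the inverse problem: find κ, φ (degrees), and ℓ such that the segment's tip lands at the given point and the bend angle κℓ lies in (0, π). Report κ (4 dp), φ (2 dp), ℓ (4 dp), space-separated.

0.9272 201.53 2.0157

ρ = √(x²+y²) = √(-1.298² + -0.512²) = 1.39533
φ = atan2(y, x) mod 360° = atan2(-0.512, -1.298) = 201.5269°
|p|² = ρ² + z² = 1.39533² + 1.031² = 3.00991
κ = 2ρ / |p|² = 2×1.39533 / 3.00991 = 0.92716
θ = 2·atan2(ρ, z) = 2·atan2(1.39533, 1.031) = 1.86888 rad
ℓ = θ/κ = 1.86888/0.92716 = 2.01571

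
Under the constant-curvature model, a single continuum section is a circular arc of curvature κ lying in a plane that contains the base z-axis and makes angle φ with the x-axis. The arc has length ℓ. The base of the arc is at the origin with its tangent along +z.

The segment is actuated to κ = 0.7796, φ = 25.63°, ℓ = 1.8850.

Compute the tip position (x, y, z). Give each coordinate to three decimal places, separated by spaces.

θ = κ·ℓ = 0.7796 × 1.8850 = 1.46955 rad
ρ = (1 − cos θ)/κ = (1 − 0.10108)/0.7796 = 1.15306
z = sin θ / κ = 0.99488/0.7796 = 1.27614
x = ρ cos φ = 1.15306 × cos(25.63°) = 1.03960
y = ρ sin φ = 1.15306 × sin(25.63°) = 0.49876

1.040 0.499 1.276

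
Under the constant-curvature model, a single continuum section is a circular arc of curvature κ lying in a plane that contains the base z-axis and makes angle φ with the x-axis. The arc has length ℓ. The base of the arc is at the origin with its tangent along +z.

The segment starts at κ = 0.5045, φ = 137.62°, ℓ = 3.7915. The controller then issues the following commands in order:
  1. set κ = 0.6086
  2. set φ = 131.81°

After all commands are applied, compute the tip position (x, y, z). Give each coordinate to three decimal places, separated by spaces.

initial: κ=0.5045, φ=137.62°, ℓ=3.7915
cmd 1: set κ=0.6086 → (κ,φ,ℓ)=(0.6086,137.62°,3.7915) → tip=(-2.0292,1.8516,1.2170)
cmd 2: set φ=131.81° → (κ,φ,ℓ)=(0.6086,131.81°,3.7915) → tip=(-1.8314,2.0475,1.2170)

-1.831 2.048 1.217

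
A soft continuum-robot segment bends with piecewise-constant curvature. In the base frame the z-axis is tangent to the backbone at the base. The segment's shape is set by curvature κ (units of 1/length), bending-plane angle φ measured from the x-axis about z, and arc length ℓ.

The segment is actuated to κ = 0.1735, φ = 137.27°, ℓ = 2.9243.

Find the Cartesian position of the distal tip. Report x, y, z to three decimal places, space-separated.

-0.533 0.493 2.800

θ = κ·ℓ = 0.1735 × 2.9243 = 0.50737 rad
ρ = (1 − cos θ)/κ = (1 − 0.87403)/0.1735 = 0.72607
z = sin θ / κ = 0.48588/0.1735 = 2.80044
x = ρ cos φ = 0.72607 × cos(137.27°) = -0.53334
y = ρ sin φ = 0.72607 × sin(137.27°) = 0.49267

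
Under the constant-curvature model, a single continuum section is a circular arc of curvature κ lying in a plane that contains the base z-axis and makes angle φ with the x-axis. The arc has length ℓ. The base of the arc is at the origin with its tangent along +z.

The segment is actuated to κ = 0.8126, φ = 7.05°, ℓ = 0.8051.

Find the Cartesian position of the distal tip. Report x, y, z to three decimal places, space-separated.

θ = κ·ℓ = 0.8126 × 0.8051 = 0.65422 rad
ρ = (1 − cos θ)/κ = (1 − 0.79352)/0.8126 = 0.25410
z = sin θ / κ = 0.60854/0.8126 = 0.74888
x = ρ cos φ = 0.25410 × cos(7.05°) = 0.25218
y = ρ sin φ = 0.25410 × sin(7.05°) = 0.03119

0.252 0.031 0.749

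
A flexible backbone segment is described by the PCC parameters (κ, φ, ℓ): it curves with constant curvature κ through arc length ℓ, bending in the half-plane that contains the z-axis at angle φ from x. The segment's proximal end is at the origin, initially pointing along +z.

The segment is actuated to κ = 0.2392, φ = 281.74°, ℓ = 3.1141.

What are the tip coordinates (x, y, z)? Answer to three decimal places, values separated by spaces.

θ = κ·ℓ = 0.2392 × 3.1141 = 0.74489 rad
ρ = (1 − cos θ)/κ = (1 − 0.73516)/0.2392 = 1.10719
z = sin θ / κ = 0.67789/0.2392 = 2.83400
x = ρ cos φ = 1.10719 × cos(281.74°) = 0.22528
y = ρ sin φ = 1.10719 × sin(281.74°) = -1.08403

0.225 -1.084 2.834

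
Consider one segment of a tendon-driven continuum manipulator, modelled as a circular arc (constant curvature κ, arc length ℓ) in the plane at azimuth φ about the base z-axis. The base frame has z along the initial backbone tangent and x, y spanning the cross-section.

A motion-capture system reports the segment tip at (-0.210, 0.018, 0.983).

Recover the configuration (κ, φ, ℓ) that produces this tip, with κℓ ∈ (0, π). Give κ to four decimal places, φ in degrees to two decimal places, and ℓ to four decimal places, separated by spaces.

ρ = √(x²+y²) = √(-0.210² + 0.018²) = 0.21077
φ = atan2(y, x) mod 360° = atan2(0.018, -0.210) = 175.1009°
|p|² = ρ² + z² = 0.21077² + 0.983² = 1.01071
κ = 2ρ / |p|² = 2×0.21077 / 1.01071 = 0.41707
θ = 2·atan2(ρ, z) = 2·atan2(0.21077, 0.983) = 0.42243 rad
ℓ = θ/κ = 0.42243/0.41707 = 1.01286

0.4171 175.10 1.0129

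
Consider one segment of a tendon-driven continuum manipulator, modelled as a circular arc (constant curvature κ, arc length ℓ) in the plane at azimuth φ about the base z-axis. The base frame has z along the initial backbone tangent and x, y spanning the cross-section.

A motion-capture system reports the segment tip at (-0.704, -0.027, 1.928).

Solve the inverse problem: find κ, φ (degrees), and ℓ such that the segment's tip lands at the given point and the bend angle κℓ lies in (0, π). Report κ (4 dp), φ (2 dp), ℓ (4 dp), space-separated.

0.3344 182.20 2.0953

ρ = √(x²+y²) = √(-0.704² + -0.027²) = 0.70452
φ = atan2(y, x) mod 360° = atan2(-0.027, -0.704) = 182.1963°
|p|² = ρ² + z² = 0.70452² + 1.928² = 4.21353
κ = 2ρ / |p|² = 2×0.70452 / 4.21353 = 0.33441
θ = 2·atan2(ρ, z) = 2·atan2(0.70452, 1.928) = 0.70068 rad
ℓ = θ/κ = 0.70068/0.33441 = 2.09529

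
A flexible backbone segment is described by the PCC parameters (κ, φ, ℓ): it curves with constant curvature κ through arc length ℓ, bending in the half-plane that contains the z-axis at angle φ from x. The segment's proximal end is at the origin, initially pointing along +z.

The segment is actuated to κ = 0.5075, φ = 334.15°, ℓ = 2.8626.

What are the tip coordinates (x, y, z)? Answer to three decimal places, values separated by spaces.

1.564 -0.758 1.957

θ = κ·ℓ = 0.5075 × 2.8626 = 1.45277 rad
ρ = (1 − cos θ)/κ = (1 − 0.11775)/0.5075 = 1.73842
z = sin θ / κ = 0.99304/0.5075 = 1.95673
x = ρ cos φ = 1.73842 × cos(334.15°) = 1.56447
y = ρ sin φ = 1.73842 × sin(334.15°) = -0.75798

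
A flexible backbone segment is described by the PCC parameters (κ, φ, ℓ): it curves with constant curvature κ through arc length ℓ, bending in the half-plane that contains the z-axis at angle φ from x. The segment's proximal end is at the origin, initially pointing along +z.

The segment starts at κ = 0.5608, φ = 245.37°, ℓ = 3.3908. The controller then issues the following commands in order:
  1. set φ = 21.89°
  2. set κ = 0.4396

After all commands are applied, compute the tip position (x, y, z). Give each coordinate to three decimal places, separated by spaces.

initial: κ=0.5608, φ=245.37°, ℓ=3.3908
cmd 1: set φ=21.89° → (κ,φ,ℓ)=(0.5608,21.89°,3.3908) → tip=(2.1920,0.8807,1.6865)
cmd 2: set κ=0.4396 → (κ,φ,ℓ)=(0.4396,21.89°,3.3908) → tip=(1.9417,0.7802,2.2675)

1.942 0.780 2.267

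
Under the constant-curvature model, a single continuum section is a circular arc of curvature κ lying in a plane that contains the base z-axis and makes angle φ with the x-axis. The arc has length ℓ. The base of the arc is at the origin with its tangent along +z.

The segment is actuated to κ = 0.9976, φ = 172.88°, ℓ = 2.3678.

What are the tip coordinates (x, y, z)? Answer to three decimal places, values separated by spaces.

θ = κ·ℓ = 0.9976 × 2.3678 = 2.36212 rad
ρ = (1 − cos θ)/κ = (1 − -0.71128)/0.9976 = 1.71540
z = sin θ / κ = 0.70291/0.9976 = 0.70460
x = ρ cos φ = 1.71540 × cos(172.88°) = -1.70217
y = ρ sin φ = 1.71540 × sin(172.88°) = 0.21262

-1.702 0.213 0.705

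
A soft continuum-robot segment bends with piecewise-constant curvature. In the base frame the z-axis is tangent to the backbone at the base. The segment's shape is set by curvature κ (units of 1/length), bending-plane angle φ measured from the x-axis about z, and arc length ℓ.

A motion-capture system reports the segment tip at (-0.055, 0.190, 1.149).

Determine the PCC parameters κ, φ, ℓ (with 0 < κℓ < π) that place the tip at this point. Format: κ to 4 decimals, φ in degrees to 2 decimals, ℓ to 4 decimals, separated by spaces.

ρ = √(x²+y²) = √(-0.055² + 0.190²) = 0.19780
φ = atan2(y, x) mod 360° = atan2(0.190, -0.055) = 106.1443°
|p|² = ρ² + z² = 0.19780² + 1.149² = 1.35933
κ = 2ρ / |p|² = 2×0.19780 / 1.35933 = 0.29103
θ = 2·atan2(ρ, z) = 2·atan2(0.19780, 1.149) = 0.34096 rad
ℓ = θ/κ = 0.34096/0.29103 = 1.17157

0.2910 106.14 1.1716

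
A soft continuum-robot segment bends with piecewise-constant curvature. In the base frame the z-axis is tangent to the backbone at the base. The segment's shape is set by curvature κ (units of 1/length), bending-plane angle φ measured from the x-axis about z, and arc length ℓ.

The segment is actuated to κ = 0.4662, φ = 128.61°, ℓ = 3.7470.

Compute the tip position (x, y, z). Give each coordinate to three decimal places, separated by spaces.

-1.573 1.970 2.112

θ = κ·ℓ = 0.4662 × 3.7470 = 1.74685 rad
ρ = (1 − cos θ)/κ = (1 − -0.17515)/0.4662 = 2.52069
z = sin θ / κ = 0.98454/0.4662 = 2.11185
x = ρ cos φ = 2.52069 × cos(128.61°) = -1.57295
y = ρ sin φ = 2.52069 × sin(128.61°) = 1.96970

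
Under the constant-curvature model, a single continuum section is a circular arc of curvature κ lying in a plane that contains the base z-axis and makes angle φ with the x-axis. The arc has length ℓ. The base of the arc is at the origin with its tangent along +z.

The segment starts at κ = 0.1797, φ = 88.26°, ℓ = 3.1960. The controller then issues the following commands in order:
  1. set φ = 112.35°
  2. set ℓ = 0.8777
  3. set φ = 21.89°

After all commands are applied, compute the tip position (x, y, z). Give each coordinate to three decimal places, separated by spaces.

0.064 0.026 0.874

initial: κ=0.1797, φ=88.26°, ℓ=3.1960
cmd 1: set φ=112.35° → (κ,φ,ℓ)=(0.1797,112.35°,3.1960) → tip=(-0.3395,0.8257,3.0232)
cmd 2: set ℓ=0.8777 → (κ,φ,ℓ)=(0.1797,112.35°,0.8777) → tip=(-0.0263,0.0639,0.8741)
cmd 3: set φ=21.89° → (κ,φ,ℓ)=(0.1797,21.89°,0.8777) → tip=(0.0641,0.0258,0.8741)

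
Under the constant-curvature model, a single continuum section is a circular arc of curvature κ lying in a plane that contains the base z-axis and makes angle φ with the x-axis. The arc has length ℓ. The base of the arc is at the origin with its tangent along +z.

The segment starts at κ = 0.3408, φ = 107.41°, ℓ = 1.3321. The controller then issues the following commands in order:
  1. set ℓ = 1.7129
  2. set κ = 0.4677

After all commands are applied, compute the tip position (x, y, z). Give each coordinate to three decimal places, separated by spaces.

initial: κ=0.3408, φ=107.41°, ℓ=1.3321
cmd 1: set ℓ=1.7129 → (κ,φ,ℓ)=(0.3408,107.41°,1.7129) → tip=(-0.1454,0.4637,1.6173)
cmd 2: set κ=0.4677 → (κ,φ,ℓ)=(0.4677,107.41°,1.7129) → tip=(-0.1945,0.6204,1.5355)

-0.195 0.620 1.535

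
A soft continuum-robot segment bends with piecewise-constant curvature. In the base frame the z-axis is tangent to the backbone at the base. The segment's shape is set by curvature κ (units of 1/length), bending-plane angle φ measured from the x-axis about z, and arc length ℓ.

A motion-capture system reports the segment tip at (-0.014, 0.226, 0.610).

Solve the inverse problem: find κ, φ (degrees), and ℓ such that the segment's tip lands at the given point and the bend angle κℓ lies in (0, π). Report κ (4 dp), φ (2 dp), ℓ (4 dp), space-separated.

1.0697 93.54 0.6646

ρ = √(x²+y²) = √(-0.014² + 0.226²) = 0.22643
φ = atan2(y, x) mod 360° = atan2(0.226, -0.014) = 93.5448°
|p|² = ρ² + z² = 0.22643² + 0.610² = 0.42337
κ = 2ρ / |p|² = 2×0.22643 / 0.42337 = 1.06967
θ = 2·atan2(ρ, z) = 2·atan2(0.22643, 0.610) = 0.71087 rad
ℓ = θ/κ = 0.71087/1.06967 = 0.66458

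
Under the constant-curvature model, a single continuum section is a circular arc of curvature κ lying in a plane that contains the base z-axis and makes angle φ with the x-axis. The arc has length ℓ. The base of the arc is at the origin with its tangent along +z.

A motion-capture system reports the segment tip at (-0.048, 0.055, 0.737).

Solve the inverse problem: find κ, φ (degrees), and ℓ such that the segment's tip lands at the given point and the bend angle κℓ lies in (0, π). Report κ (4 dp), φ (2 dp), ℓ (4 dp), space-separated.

ρ = √(x²+y²) = √(-0.048² + 0.055²) = 0.07300
φ = atan2(y, x) mod 360° = atan2(0.055, -0.048) = 131.1121°
|p|² = ρ² + z² = 0.07300² + 0.737² = 0.54850
κ = 2ρ / |p|² = 2×0.07300 / 0.54850 = 0.26618
θ = 2·atan2(ρ, z) = 2·atan2(0.07300, 0.737) = 0.19746 rad
ℓ = θ/κ = 0.19746/0.26618 = 0.74181

0.2662 131.11 0.7418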